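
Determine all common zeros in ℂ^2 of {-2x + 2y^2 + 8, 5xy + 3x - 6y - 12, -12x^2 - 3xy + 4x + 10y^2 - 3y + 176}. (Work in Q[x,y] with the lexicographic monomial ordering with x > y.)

{(4, 0)}

Compute a lex Gröbner basis by Buchberger's algorithm.
f_1 = -2x + 2y^2 + 8, LT = x.
f_2 = 5xy + 3x - 6y - 12, LT = xy.
f_3 = -12x^2 - 3xy + 4x + 10y^2 - 3y + 176, LT = x^2.

S(f_1,f_2): lcm = xy. S = -3/5x - y^3 - 14/5y + 12/5.
  leading term x: subtract (3/10)·f_1 from -3/5x - y^3 - 14/5y + 12/5 → -y^3 - 3/5y^2 - 14/5y
  leading term y^3: no divisor's leading term divides it; move -y^3 to the remainder.
  leading term y^2: no divisor's leading term divides it; move -3/5y^2 to the remainder.
  leading term y: no divisor's leading term divides it; move -14/5y to the remainder.
  remainder -y^3 - 3/5y^2 - 14/5y ≠ 0; add h_4 = -y^3 - 3/5y^2 - 14/5y to the basis.

S(f_1,f_3): lcm = x^2. S = -xy^2 - 1/4xy - 11/3x + 5/6y^2 - 1/4y + 44/3.
  leading term xy^2: subtract (1/2y^2)·f_1 from -xy^2 - 1/4xy - 11/3x + 5/6y^2 - 1/4y + 44/3 → -1/4xy - 11/3x - y^4 - 19/6y^2 - 1/4y + 44/3
  leading term xy: subtract (1/8y)·f_1 from -1/4xy - 11/3x - y^4 - 19/6y^2 - 1/4y + 44/3 → -11/3x - y^4 - 1/4y^3 - 19/6y^2 - 5/4y + 44/3
  leading term x: subtract (11/6)·f_1 from -11/3x - y^4 - 1/4y^3 - 19/6y^2 - 5/4y + 44/3 → -y^4 - 1/4y^3 - 41/6y^2 - 5/4y
  leading term y^4: subtract (y)·h_4 from -y^4 - 1/4y^3 - 41/6y^2 - 5/4y → 7/20y^3 - 121/30y^2 - 5/4y
  leading term y^3: subtract (-7/20)·h_4 from 7/20y^3 - 121/30y^2 - 5/4y → -1273/300y^2 - 223/100y
  leading term y^2: no divisor's leading term divides it; move -1273/300y^2 to the remainder.
  leading term y: no divisor's leading term divides it; move -223/100y to the remainder.
  remainder -1273/300y^2 - 223/100y ≠ 0; add h_5 = -1273/300y^2 - 223/100y to the basis.

S(f_2,f_3): lcm = x^2y. S = 3/5x^2 - 1/4xy^2 - 13/15xy - 12/5x + 5/6y^3 - 1/4y^2 + 44/3y.
  leading term x^2: subtract (-3/10x)·f_1 from 3/5x^2 - 1/4xy^2 - 13/15xy - 12/5x + 5/6y^3 - 1/4y^2 + 44/3y → 7/20xy^2 - 13/15xy + 5/6y^3 - 1/4y^2 + 44/3y
  leading term xy^2: subtract (-7/40y^2)·f_1 from 7/20xy^2 - 13/15xy + 5/6y^3 - 1/4y^2 + 44/3y → -13/15xy + 7/20y^4 + 5/6y^3 + 23/20y^2 + 44/3y
  leading term xy: subtract (13/30y)·f_1 from -13/15xy + 7/20y^4 + 5/6y^3 + 23/20y^2 + 44/3y → 7/20y^4 - 1/30y^3 + 23/20y^2 + 56/5y
  leading term y^4: subtract (-7/20y)·h_4 from 7/20y^4 - 1/30y^3 + 23/20y^2 + 56/5y → -73/300y^3 + 17/100y^2 + 56/5y
  leading term y^3: subtract (73/300)·h_4 from -73/300y^3 + 17/100y^2 + 56/5y → 79/250y^2 + 8911/750y
  leading term y^2: subtract (-474/6365)·h_5 from 79/250y^2 + 8911/750y → 223703/19095y
  leading term y: no divisor's leading term divides it; move 223703/19095y to the remainder.
  remainder 223703/19095y ≠ 0; add h_6 = 223703/19095y to the basis.

S(f_1,h_4): leading monomials are coprime, so the S-polynomial reduces to 0 (Buchberger's first criterion).
S(f_2,h_4): lcm = xy^3. S = -14/5xy - 6/5y^3 - 12/5y^2.
  leading term xy: subtract (7/5y)·f_1 from -14/5xy - 6/5y^3 - 12/5y^2 → -4y^3 - 12/5y^2 - 56/5y
  leading term y^3: subtract (4)·h_4 from -4y^3 - 12/5y^2 - 56/5y → 0
  remainder 0.

S(f_3,h_4): leading monomials are coprime, so the S-polynomial reduces to 0 (Buchberger's first criterion).
S(f_1,h_5): leading monomials are coprime, so the S-polynomial reduces to 0 (Buchberger's first criterion).
S(f_2,h_5): lcm = xy^2. S = 474/6365xy - 6/5y^2 - 12/5y.
  leading term xy: subtract (-237/6365y)·f_1 from 474/6365xy - 6/5y^2 - 12/5y → 474/6365y^3 - 6/5y^2 - 2676/1273y
  leading term y^3: subtract (-474/6365)·h_4 from 474/6365y^3 - 6/5y^2 - 2676/1273y → -39612/31825y^2 - 73536/31825y
  leading term y^2: subtract (475344/1620529)·h_5 from -39612/31825y^2 - 73536/31825y → -2684436/1620529y
  leading term y: subtract (-180/1273)·h_6 from -2684436/1620529y → 0
  remainder 0.

S(f_3,h_5): leading monomials are coprime, so the S-polynomial reduces to 0 (Buchberger's first criterion).
S(h_4,h_5): lcm = y^3. S = 474/6365y^2 + 14/5y.
  leading term y^2: subtract (-28440/1620529)·h_5 from 474/6365y^2 + 14/5y → 4474060/1620529y
  leading term y: subtract (300/1273)·h_6 from 4474060/1620529y → 0
  remainder 0.

S(f_1,h_6): leading monomials are coprime, so the S-polynomial reduces to 0 (Buchberger's first criterion).
S(f_2,h_6): lcm = xy. S = 3/5x - 6/5y - 12/5.
  leading term x: subtract (-3/10)·f_1 from 3/5x - 6/5y - 12/5 → 3/5y^2 - 6/5y
  leading term y^2: subtract (-180/1273)·h_5 from 3/5y^2 - 6/5y → -1929/1273y
  leading term y: subtract (-28935/223703)·h_6 from -1929/1273y → 0
  remainder 0.

S(f_3,h_6): leading monomials are coprime, so the S-polynomial reduces to 0 (Buchberger's first criterion).
S(h_4,h_6): lcm = y^3. S = 3/5y^2 + 14/5y.
  leading term y^2: subtract (-180/1273)·h_5 from 3/5y^2 + 14/5y → 3163/1273y
  leading term y: subtract (47445/223703)·h_6 from 3163/1273y → 0
  remainder 0.

S(h_5,h_6): lcm = y^2. S = 669/1273y.
  leading term y: subtract (10035/223703)·h_6 from 669/1273y → 0
  remainder 0.

Every S-polynomial of the final basis reduces to 0, so we have a Gröbner basis.
Inter-reduce: drop elements whose leading term is divisible by another's, tail-reduce, and make monic.
Reduced Gröbner basis: {x - 4, y}.

The lex basis is triangular: the last element involves only y. Solving y = 0 gives y ∈ {0}; substituting each value into the earlier elements determines the remaining variables.
  y = 0: the earlier basis element becomes x - 4 = 0, giving x = 4 — point (4, 0).
Check: every point annihilates each of the original generators.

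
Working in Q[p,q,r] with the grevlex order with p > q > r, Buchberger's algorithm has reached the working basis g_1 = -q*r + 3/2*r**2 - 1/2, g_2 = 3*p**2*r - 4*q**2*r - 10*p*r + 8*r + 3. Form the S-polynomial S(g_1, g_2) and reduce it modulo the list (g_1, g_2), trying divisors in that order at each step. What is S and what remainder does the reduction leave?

lcm(LM(g_1), LM(g_2)) = p**2*q*r.
S = (lcm/LT(g_1))·g_1 − (lcm/LT(g_2))·g_2 = 4/3*q**3*r - 3/2*p**2*r**2 + 10/3*p*q*r + 1/2*p**2 - 8/3*q*r - q.
Reduce S modulo (g_1, g_2) in that order:
  leading term q**3*r: subtract (-4/3*q**2)·g_1 from 4/3*q**3*r - 3/2*p**2*r**2 + 10/3*p*q*r + 1/2*p**2 - 8/3*q*r - q → -3/2*p**2*r**2 + 2*q**2*r**2 + 10/3*p*q*r + 1/2*p**2 - 2/3*q**2 - 8/3*q*r - q
  leading term p**2*r**2: subtract (-1/2*r)·g_2 from -3/2*p**2*r**2 + 2*q**2*r**2 + 10/3*p*q*r + 1/2*p**2 - 2/3*q**2 - 8/3*q*r - q → 10/3*p*q*r - 5*p*r**2 + 1/2*p**2 - 2/3*q**2 - 8/3*q*r + 4*r**2 - q + 3/2*r
  leading term p*q*r: subtract (-10/3*p)·g_1 from 10/3*p*q*r - 5*p*r**2 + 1/2*p**2 - 2/3*q**2 - 8/3*q*r + 4*r**2 - q + 3/2*r → 1/2*p**2 - 2/3*q**2 - 8/3*q*r + 4*r**2 - 5/3*p - q + 3/2*r
  leading term p**2: no divisor's leading term divides it; move 1/2*p**2 to the remainder.
  leading term q**2: no divisor's leading term divides it; move -2/3*q**2 to the remainder.
  leading term q*r: subtract (8/3)·g_1 from -8/3*q*r + 4*r**2 - 5/3*p - q + 3/2*r → -5/3*p - q + 3/2*r + 4/3
  leading term p: no divisor's leading term divides it; move -5/3*p to the remainder.
  leading term q: no divisor's leading term divides it; move -q to the remainder.
  leading term r: no divisor's leading term divides it; move 3/2*r to the remainder.
  leading term 1: no divisor's leading term divides it; move 4/3 to the remainder.
The remainder 1/2*p**2 - 2/3*q**2 - 5/3*p - q + 3/2*r + 4/3 is nonzero, so it would be added as the next basis element.

S(g_1, g_2) = 4/3*q**3*r - 3/2*p**2*r**2 + 10/3*p*q*r + 1/2*p**2 - 8/3*q*r - q; remainder on division = 1/2*p**2 - 2/3*q**2 - 5/3*p - q + 3/2*r + 4/3.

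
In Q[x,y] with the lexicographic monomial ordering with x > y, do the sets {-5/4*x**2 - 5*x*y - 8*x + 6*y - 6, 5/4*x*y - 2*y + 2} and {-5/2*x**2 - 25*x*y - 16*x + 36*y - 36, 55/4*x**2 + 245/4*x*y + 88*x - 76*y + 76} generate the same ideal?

Yes, the ideals are equal.

Since reduced Gröbner bases are canonical representatives of ideals under a given ordering, it suffices to compute and compare them.
Buchberger on the first generating set:
f_1 = -5/4*x**2 - 5*x*y - 8*x + 6*y - 6, LT = x**2.
f_2 = 5/4*x*y - 2*y + 2, LT = x*y.

S(f_1,f_2): lcm = x**2*y. S = 4*x*y**2 + 8*x*y - 8/5*x - 24/5*y**2 + 24/5*y.
  leading term x*y**2: subtract (16/5*y)·f_2 from 4*x*y**2 + 8*x*y - 8/5*x - 24/5*y**2 + 24/5*y → 8*x*y - 8/5*x + 8/5*y**2 - 8/5*y
  leading term x*y: subtract (32/5)·f_2 from 8*x*y - 8/5*x + 8/5*y**2 - 8/5*y → -8/5*x + 8/5*y**2 + 56/5*y - 64/5
  leading term x: no divisor's leading term divides it; move -8/5*x to the remainder.
  leading term y**2: no divisor's leading term divides it; move 8/5*y**2 to the remainder.
  leading term y: no divisor's leading term divides it; move 56/5*y to the remainder.
  leading term 1: no divisor's leading term divides it; move -64/5 to the remainder.
  remainder -8/5*x + 8/5*y**2 + 56/5*y - 64/5 ≠ 0; add g_3 = -8/5*x + 8/5*y**2 + 56/5*y - 64/5 to the basis.

S(f_2,g_3): lcm = x*y. S = y**3 + 7*y**2 - 48/5*y + 8/5.
  leading term y**3: no divisor's leading term divides it; move y**3 to the remainder.
  leading term y**2: no divisor's leading term divides it; move 7*y**2 to the remainder.
  leading term y: no divisor's leading term divides it; move -48/5*y to the remainder.
  leading term 1: no divisor's leading term divides it; move 8/5 to the remainder.
  remainder y**3 + 7*y**2 - 48/5*y + 8/5 ≠ 0; add g_4 = y**3 + 7*y**2 - 48/5*y + 8/5 to the basis.

The other S-polynomials (S(f_1,g_3), S(f_1,g_4), S(f_2,g_4), S(g_3,g_4)) all reduce to 0 modulo the current basis, so we have a Gröbner basis.
Inter-reduce: drop elements whose leading term is divisible by another's, tail-reduce, and make monic.
Reduced Gröbner basis: {x - y**2 - 7*y + 8, y**3 + 7*y**2 - 48/5*y + 8/5}.

Buchberger on the second generating set:
h_1 = -5/2*x**2 - 25*x*y - 16*x + 36*y - 36, LT = x**2.
h_2 = 55/4*x**2 + 245/4*x*y + 88*x - 76*y + 76, LT = x**2.

S(h_1,h_2): lcm = x**2. S = 61/11*x*y - 488/55*y + 488/55.
  leading term x*y: no divisor's leading term divides it; move 61/11*x*y to the remainder.
  leading term y: no divisor's leading term divides it; move -488/55*y to the remainder.
  leading term 1: no divisor's leading term divides it; move 488/55 to the remainder.
  remainder 61/11*x*y - 488/55*y + 488/55 ≠ 0; add k_3 = 61/11*x*y - 488/55*y + 488/55 to the basis.

S(h_1,k_3): lcm = x**2*y. S = 10*x*y**2 + 8*x*y - 8/5*x - 72/5*y**2 + 72/5*y.
  leading term x*y**2: subtract (110/61*y)·k_3 from 10*x*y**2 + 8*x*y - 8/5*x - 72/5*y**2 + 72/5*y → 8*x*y - 8/5*x + 8/5*y**2 - 8/5*y
  leading term x*y: subtract (88/61)·k_3 from 8*x*y - 8/5*x + 8/5*y**2 - 8/5*y → -8/5*x + 8/5*y**2 + 56/5*y - 64/5
  leading term x: no divisor's leading term divides it; move -8/5*x to the remainder.
  leading term y**2: no divisor's leading term divides it; move 8/5*y**2 to the remainder.
  leading term y: no divisor's leading term divides it; move 56/5*y to the remainder.
  leading term 1: no divisor's leading term divides it; move -64/5 to the remainder.
  remainder -8/5*x + 8/5*y**2 + 56/5*y - 64/5 ≠ 0; add k_4 = -8/5*x + 8/5*y**2 + 56/5*y - 64/5 to the basis.

S(k_3,k_4): lcm = x*y. S = y**3 + 7*y**2 - 48/5*y + 8/5.
  leading term y**3: no divisor's leading term divides it; move y**3 to the remainder.
  leading term y**2: no divisor's leading term divides it; move 7*y**2 to the remainder.
  leading term y: no divisor's leading term divides it; move -48/5*y to the remainder.
  leading term 1: no divisor's leading term divides it; move 8/5 to the remainder.
  remainder y**3 + 7*y**2 - 48/5*y + 8/5 ≠ 0; add k_5 = y**3 + 7*y**2 - 48/5*y + 8/5 to the basis.

The other S-polynomials (S(h_2,k_3), S(h_1,k_4), S(h_2,k_4), S(h_1,k_5), S(h_2,k_5), S(k_3,k_5), S(k_4,k_5)) all reduce to 0 modulo the current basis, so we have a Gröbner basis.
Inter-reduce: drop elements whose leading term is divisible by another's, tail-reduce, and make monic.
Reduced Gröbner basis: {x - y**2 - 7*y + 8, y**3 + 7*y**2 - 48/5*y + 8/5}.

The two bases agree; hence the ideals are identical.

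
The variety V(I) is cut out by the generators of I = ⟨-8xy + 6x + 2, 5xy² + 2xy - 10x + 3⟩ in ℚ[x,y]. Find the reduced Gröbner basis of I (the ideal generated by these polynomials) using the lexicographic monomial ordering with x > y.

G = {x - 20/91y - 71/91, y² + 14/5y - 19/5}

f_1 = -8xy + 6x + 2, LT = xy.
f_2 = 5xy² + 2xy - 10x + 3, LT = xy².

S(f_1,f_2): lcm = xy². S = -23/20xy + 2x - ¼y - ⅗.
  leading term xy: subtract (23/160)·f_1 from -23/20xy + 2x - ¼y - ⅗ → 91/80x - ¼y - 71/80
  leading term x: no divisor's leading term divides it; move 91/80x to the remainder.
  leading term y: no divisor's leading term divides it; move -¼y to the remainder.
  leading term 1: no divisor's leading term divides it; move -71/80 to the remainder.
  remainder 91/80x - ¼y - 71/80 ≠ 0; add g_3 = 91/80x - ¼y - 71/80 to the basis.

S(f_1,g_3): lcm = xy. S = -¾x + 20/91y² + 71/91y - ¼.
  leading term x: subtract (-60/91)·g_3 from -¾x + 20/91y² + 71/91y - ¼ → 20/91y² + 8/13y - 76/91
  leading term y²: no divisor's leading term divides it; move 20/91y² to the remainder.
  leading term y: no divisor's leading term divides it; move 8/13y to the remainder.
  leading term 1: no divisor's leading term divides it; move -76/91 to the remainder.
  remainder 20/91y² + 8/13y - 76/91 ≠ 0; add g_4 = 20/91y² + 8/13y - 76/91 to the basis.

The other S-polynomials (S(f_2,g_3), S(f_1,g_4), S(f_2,g_4), S(g_3,g_4)) all reduce to 0 modulo the current basis, so we have a Gröbner basis.
Inter-reduce: drop elements whose leading term is divisible by another's, tail-reduce, and make monic.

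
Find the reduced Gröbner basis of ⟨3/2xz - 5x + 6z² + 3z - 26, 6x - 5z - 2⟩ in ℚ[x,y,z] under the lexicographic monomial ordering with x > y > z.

f_1 = 3/2xz - 5x + 6z² + 3z - 26, LT = xz.
f_2 = 6x - 5z - 2, LT = x.

S(f_1,f_2): lcm = xz. S = -10/3x + 29/6z² + 7/3z - 52/3.
  leading term x: subtract (-5/9)·f_2 from -10/3x + 29/6z² + 7/3z - 52/3 → 29/6z² - 4/9z - 166/9
  leading term z²: no divisor's leading term divides it; move 29/6z² to the remainder.
  leading term z: no divisor's leading term divides it; move -4/9z to the remainder.
  leading term 1: no divisor's leading term divides it; move -166/9 to the remainder.
  remainder 29/6z² - 4/9z - 166/9 ≠ 0; add g_3 = 29/6z² - 4/9z - 166/9 to the basis.

The other S-polynomials (S(f_1,g_3), S(f_2,g_3)) all reduce to 0 modulo the current basis, so we have a Gröbner basis.
Inter-reduce: drop elements whose leading term is divisible by another's, tail-reduce, and make monic.

G = {x - ⅚z - ⅓, z² - 8/87z - 332/87}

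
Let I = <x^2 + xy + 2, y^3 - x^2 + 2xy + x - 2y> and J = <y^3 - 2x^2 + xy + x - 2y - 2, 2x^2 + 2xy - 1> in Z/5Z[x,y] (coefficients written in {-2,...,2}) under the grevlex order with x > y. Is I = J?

Yes, the ideals are equal.

Since reduced Gröbner bases are canonical representatives of ideals under a given ordering, it suffices to compute and compare them.
Buchberger on the first generating set:
f_1 = x^2 + xy + 2, LT = x^2.
f_2 = y^3 - x^2 + 2xy + x - 2y, LT = y^3.

The S-polynomials (S(f_1,f_2)) all reduce to 0 modulo the current basis, so we have a Gröbner basis.
Inter-reduce: drop elements whose leading term is divisible by another's, tail-reduce, and make monic.
Reduced Gröbner basis: {y^3 - 2xy + x - 2y + 2, x^2 + xy + 2}.

Buchberger on the second generating set:
h_1 = y^3 - 2x^2 + xy + x - 2y - 2, LT = y^3.
h_2 = 2x^2 + 2xy - 1, LT = x^2.

The S-polynomials (S(h_1,h_2)) all reduce to 0 modulo the current basis, so we have a Gröbner basis.
Inter-reduce: drop elements whose leading term is divisible by another's, tail-reduce, and make monic.
Reduced Gröbner basis: {y^3 - 2xy + x - 2y + 2, x^2 + xy + 2}.

The two bases agree; hence the ideals are identical.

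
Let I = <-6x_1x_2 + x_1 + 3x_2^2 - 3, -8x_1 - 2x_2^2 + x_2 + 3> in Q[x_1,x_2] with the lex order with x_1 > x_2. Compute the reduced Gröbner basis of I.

G = {x_1 + 1/4x_2^2 - 1/8x_2 - 3/8, x_2^3 + 4/3x_2^2 - 17/12x_2 - 7/4}

f_1 = -6x_1x_2 + x_1 + 3x_2^2 - 3, LT = x_1x_2.
f_2 = -8x_1 - 2x_2^2 + x_2 + 3, LT = x_1.

S(f_1,f_2): lcm = x_1x_2. S = -1/6x_1 - 1/4x_2^3 - 3/8x_2^2 + 3/8x_2 + 1/2.
  reduce S modulo (f_1, f_2):
  remainder -1/4x_2^3 - 1/3x_2^2 + 17/48x_2 + 7/16 ≠ 0; add g_3 = -1/4x_2^3 - 1/3x_2^2 + 17/48x_2 + 7/16 to the basis.

The other S-polynomials (S(f_1,g_3), S(f_2,g_3)) all reduce to 0 modulo the current basis, so we have a Gröbner basis.
Inter-reduce: drop elements whose leading term is divisible by another's, tail-reduce, and make monic.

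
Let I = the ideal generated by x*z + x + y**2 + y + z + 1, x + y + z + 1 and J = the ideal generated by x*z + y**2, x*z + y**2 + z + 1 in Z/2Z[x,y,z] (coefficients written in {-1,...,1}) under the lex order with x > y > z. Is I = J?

No, the ideals differ.

Since reduced Gröbner bases are canonical representatives of ideals under a given ordering, it suffices to compute and compare them.
Buchberger on the first generating set:
f_1 = x*z + x + y**2 + y + z + 1, LT = x*z.
f_2 = x + y + z + 1, LT = x.

S(f_1,f_2): lcm = x*z. S = x + y**2 + y*z + y + z**2 + 1.
  leading term x: subtract (1)·f_2 from x + y**2 + y*z + y + z**2 + 1 → y**2 + y*z + z**2 + z
  leading term y**2: no divisor's leading term divides it; move y**2 to the remainder.
  leading term y*z: no divisor's leading term divides it; move y*z to the remainder.
  leading term z**2: no divisor's leading term divides it; move z**2 to the remainder.
  leading term z: no divisor's leading term divides it; move z to the remainder.
  remainder y**2 + y*z + z**2 + z ≠ 0; add g_3 = y**2 + y*z + z**2 + z to the basis.

The other S-polynomials (S(f_1,g_3), S(f_2,g_3)) all reduce to 0 modulo the current basis, so we have a Gröbner basis.
Inter-reduce: drop elements whose leading term is divisible by another's, tail-reduce, and make monic.
Reduced Gröbner basis: {x + y + z + 1, y**2 + y*z + z**2 + z}.

Buchberger on the second generating set:
h_1 = x*z + y**2, LT = x*z.
h_2 = x*z + y**2 + z + 1, LT = x*z.

S(h_1,h_2): lcm = x*z. S = z + 1.
  leading term z: no divisor's leading term divides it; move z to the remainder.
  leading term 1: no divisor's leading term divides it; move 1 to the remainder.
  remainder z + 1 ≠ 0; add k_3 = z + 1 to the basis.

S(h_1,k_3): lcm = x*z. S = x + y**2.
  leading term x: no divisor's leading term divides it; move x to the remainder.
  leading term y**2: no divisor's leading term divides it; move y**2 to the remainder.
  remainder x + y**2 ≠ 0; add k_4 = x + y**2 to the basis.

The other S-polynomials (S(h_2,k_3), S(h_1,k_4), S(h_2,k_4), S(k_3,k_4)) all reduce to 0 modulo the current basis, so we have a Gröbner basis.
Inter-reduce: drop elements whose leading term is divisible by another's, tail-reduce, and make monic.
Reduced Gröbner basis: {x + y**2, z + 1}.

These differ, so the ideals are not equal.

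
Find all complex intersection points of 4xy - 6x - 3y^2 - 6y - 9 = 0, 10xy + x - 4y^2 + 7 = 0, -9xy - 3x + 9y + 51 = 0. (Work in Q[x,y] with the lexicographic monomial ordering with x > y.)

Compute a lex Gröbner basis by Buchberger's algorithm.
f_1 = 4xy - 6x - 3y^2 - 6y - 9, LT = xy.
f_2 = 10xy + x - 4y^2 + 7, LT = xy.
f_3 = -9xy - 3x + 9y + 51, LT = xy.

S(f_1,f_2): lcm = xy. S = -8/5x - 7/20y^2 - 3/2y - 59/20.
  leading term x: no divisor's leading term divides it; move -8/5x to the remainder.
  leading term y^2: no divisor's leading term divides it; move -7/20y^2 to the remainder.
  leading term y: no divisor's leading term divides it; move -3/2y to the remainder.
  leading term 1: no divisor's leading term divides it; move -59/20 to the remainder.
  remainder -8/5x - 7/20y^2 - 3/2y - 59/20 ≠ 0; add h_4 = -8/5x - 7/20y^2 - 3/2y - 59/20 to the basis.

S(f_1,f_3): lcm = xy. S = -11/6x - 3/4y^2 - 1/2y + 41/12.
  leading term x: subtract (55/48)·h_4 from -11/6x - 3/4y^2 - 1/2y + 41/12 → -67/192y^2 + 39/32y + 435/64
  leading term y^2: no divisor's leading term divides it; move -67/192y^2 to the remainder.
  leading term y: no divisor's leading term divides it; move 39/32y to the remainder.
  leading term 1: no divisor's leading term divides it; move 435/64 to the remainder.
  remainder -67/192y^2 + 39/32y + 435/64 ≠ 0; add h_5 = -67/192y^2 + 39/32y + 435/64 to the basis.

S(f_2,f_3): lcm = xy. S = -7/30x - 2/5y^2 + y + 191/30.
  leading term x: subtract (7/48)·h_4 from -7/30x - 2/5y^2 + y + 191/30 → -67/192y^2 + 39/32y + 435/64
  leading term y^2: subtract (1)·h_5 from -67/192y^2 + 39/32y + 435/64 → 0
  remainder 0.

S(f_1,h_4): lcm = xy. S = -3/2x - 7/32y^3 - 27/16y^2 - 107/32y - 9/4.
  leading term x: subtract (15/16)·h_4 from -3/2x - 7/32y^3 - 27/16y^2 - 107/32y - 9/4 → -7/32y^3 - 87/64y^2 - 31/16y + 33/64
  leading term y^3: subtract (42/67y)·h_5 from -7/32y^3 - 87/64y^2 - 31/16y + 33/64 → -9105/4288y^2 - 13289/2144y + 33/64
  leading term y^2: subtract (27315/4489)·h_5 from -9105/4288y^2 - 13289/2144y + 33/64 → -61114/4489y - 183342/4489
  leading term y: no divisor's leading term divides it; move -61114/4489y to the remainder.
  leading term 1: no divisor's leading term divides it; move -183342/4489 to the remainder.
  remainder -61114/4489y - 183342/4489 ≠ 0; add h_6 = -61114/4489y - 183342/4489 to the basis.

S(f_2,h_4): lcm = xy. S = 1/10x - 7/32y^3 - 107/80y^2 - 59/32y + 7/10.
  leading term x: subtract (-1/16)·h_4 from 1/10x - 7/32y^3 - 107/80y^2 - 59/32y + 7/10 → -7/32y^3 - 87/64y^2 - 31/16y + 33/64
  leading term y^3: subtract (42/67y)·h_5 from -7/32y^3 - 87/64y^2 - 31/16y + 33/64 → -9105/4288y^2 - 13289/2144y + 33/64
  leading term y^2: subtract (27315/4489)·h_5 from -9105/4288y^2 - 13289/2144y + 33/64 → -61114/4489y - 183342/4489
  leading term y: subtract (1)·h_6 from -61114/4489y - 183342/4489 → 0
  remainder 0.

S(f_3,h_4): lcm = xy. S = 1/3x - 7/32y^3 - 15/16y^2 - 91/32y - 17/3.
  leading term x: subtract (-5/24)·h_4 from 1/3x - 7/32y^3 - 15/16y^2 - 91/32y - 17/3 → -7/32y^3 - 97/96y^2 - 101/32y - 201/32
  leading term y^3: subtract (42/67y)·h_5 from -7/32y^3 - 97/96y^2 - 101/32y - 201/32 → -11413/6432y^2 - 7951/1072y - 201/32
  leading term y^2: subtract (22826/4489)·h_5 from -11413/6432y^2 - 7951/1072y - 201/32 → -61114/4489y - 183342/4489
  leading term y: subtract (1)·h_6 from -61114/4489y - 183342/4489 → 0
  remainder 0.

S(f_1,h_5): lcm = xy^2. S = 267/134xy + 1305/67x - 3/4y^3 - 3/2y^2 - 9/4y.
  leading term xy: subtract (267/536)·f_1 from 267/134xy + 1305/67x - 3/4y^3 - 3/2y^2 - 9/4y → 6021/268x - 3/4y^3 - 3/536y^2 + 99/134y + 2403/536
  leading term x: subtract (-30105/2144)·h_4 from 6021/268x - 3/4y^3 - 3/536y^2 + 99/134y + 2403/536 → -3/4y^3 - 42195/8576y^2 - 87147/4288y - 316791/8576
  leading term y^3: subtract (144/67y)·h_5 from -3/4y^3 - 42195/8576y^2 - 87147/4288y - 316791/8576 → -64659/8576y^2 - 149787/4288y - 316791/8576
  leading term y^2: subtract (193977/8978)·h_5 from -64659/8576y^2 - 149787/4288y - 316791/8576 → -275013/4489y - 825039/4489
  leading term y: subtract (9/2)·h_6 from -275013/4489y - 825039/4489 → 0
  remainder 0.

S(f_2,h_5): lcm = xy^2. S = 2407/670xy + 1305/67x - 2/5y^3 + 7/10y.
  leading term xy: subtract (2407/2680)·f_1 from 2407/670xy + 1305/67x - 2/5y^3 + 7/10y → 33321/1340x - 2/5y^3 + 7221/2680y^2 + 8159/1340y + 21663/2680
  leading term x: subtract (-33321/2144)·h_4 from 33321/1340x - 2/5y^3 + 7221/2680y^2 + 8159/1340y + 21663/2680 → -2/5y^3 - 117711/42880y^2 - 369271/21440y - 1619331/42880
  leading term y^3: subtract (384/335y)·h_5 from -2/5y^3 - 117711/42880y^2 - 369271/21440y - 1619331/42880 → -35523/8576y^2 - 536311/21440y - 1619331/42880
  leading term y^2: subtract (106569/8978)·h_5 from -35523/8576y^2 - 536311/21440y - 1619331/42880 → -886153/22445y - 2658459/22445
  leading term y: subtract (29/10)·h_6 from -886153/22445y - 2658459/22445 → 0
  remainder 0.

S(f_3,h_5): lcm = xy^2. S = 769/201xy + 1305/67x - y^2 - 17/3y.
  leading term xy: subtract (769/804)·f_1 from 769/201xy + 1305/67x - y^2 - 17/3y → 3379/134x + 501/268y^2 + 29/402y + 2307/268
  leading term x: subtract (-16895/1072)·h_4 from 3379/134x + 501/268y^2 + 29/402y + 2307/268 → -15637/4288y^2 - 151591/6432y - 162449/4288
  leading term y^2: subtract (46911/4489)·h_5 from -15637/4288y^2 - 151591/6432y - 162449/4288 → -488912/13467y - 488912/4489
  leading term y: subtract (8/3)·h_6 from -488912/13467y - 488912/4489 → 0
  remainder 0.

S(h_4,h_5): leading monomials are coprime, so the S-polynomial reduces to 0 (Buchberger's first criterion).
S(f_1,h_6): lcm = xy. S = -9/2x - 3/4y^2 - 3/2y - 9/4.
  leading term x: subtract (45/16)·h_4 from -9/2x - 3/4y^2 - 3/2y - 9/4 → 15/64y^2 + 87/32y + 387/64
  leading term y^2: subtract (-45/67)·h_5 from 15/64y^2 + 87/32y + 387/64 → 237/67y + 711/67
  leading term y: subtract (-15879/61114)·h_6 from 237/67y + 711/67 → 0
  remainder 0.

S(f_2,h_6): lcm = xy. S = -29/10x - 2/5y^2 + 7/10.
  leading term x: subtract (29/16)·h_4 from -29/10x - 2/5y^2 + 7/10 → 15/64y^2 + 87/32y + 387/64
  leading term y^2: subtract (-45/67)·h_5 from 15/64y^2 + 87/32y + 387/64 → 237/67y + 711/67
  leading term y: subtract (-15879/61114)·h_6 from 237/67y + 711/67 → 0
  remainder 0.

S(f_3,h_6): lcm = xy. S = -8/3x - y - 17/3.
  leading term x: subtract (5/3)·h_4 from -8/3x - y - 17/3 → 7/12y^2 + 3/2y - 3/4
  leading term y^2: subtract (-112/67)·h_5 from 7/12y^2 + 3/2y - 3/4 → 237/67y + 711/67
  leading term y: subtract (-15879/61114)·h_6 from 237/67y + 711/67 → 0
  remainder 0.

S(h_4,h_6): leading monomials are coprime, so the S-polynomial reduces to 0 (Buchberger's first criterion).
S(h_5,h_6): lcm = y^2. S = -435/67y - 1305/67.
  leading term y: subtract (29145/61114)·h_6 from -435/67y - 1305/67 → 0
  remainder 0.

Every S-polynomial of the final basis reduces to 0, so we have a Gröbner basis.
Inter-reduce: drop elements whose leading term is divisible by another's, tail-reduce, and make monic.
Reduced Gröbner basis: {x + 1, y + 3}.

From the last basis element, y + 3 = 0, so y takes values in {-3}. Each choice, substituted upward through the basis, yields the corresponding point(s) of the solution set.
  y = -3: the earlier basis element becomes x + 1 = 0, giving x = -1 — point (-1, -3).

{(-1, -3)}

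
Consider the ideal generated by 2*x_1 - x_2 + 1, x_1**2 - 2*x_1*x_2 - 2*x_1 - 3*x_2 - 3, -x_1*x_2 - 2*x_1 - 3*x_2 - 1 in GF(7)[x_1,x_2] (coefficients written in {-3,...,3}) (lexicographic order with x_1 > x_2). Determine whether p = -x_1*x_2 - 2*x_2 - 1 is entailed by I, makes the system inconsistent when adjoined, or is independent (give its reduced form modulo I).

Adjoining -x_1*x_2 - 2*x_2 - 1 makes the ideal the whole ring: the system is inconsistent.

First compute the reduced Gröbner basis of I by Buchberger's algorithm.
f_1 = 2*x_1 - x_2 + 1, LT = x_1.
f_2 = x_1**2 - 2*x_1*x_2 - 2*x_1 - 3*x_2 - 3, LT = x_1**2.
f_3 = -x_1*x_2 - 2*x_1 - 3*x_2 - 1, LT = x_1*x_2.

S(f_1,f_2): lcm = x_1**2. S = -2*x_1*x_2 - x_1 + 3*x_2 + 3.
  reduce S modulo (f_1, f_2, f_3):
  remainder -x_2**2 ≠ 0; add h_4 = -x_2**2 to the basis.

The other S-polynomials (S(f_1,f_3), S(f_2,f_3), S(f_1,h_4), S(f_2,h_4), S(f_3,h_4)) all reduce to 0 modulo the current basis, so we have a Gröbner basis.
Inter-reduce: drop elements whose leading term is divisible by another's, tail-reduce, and make monic.
Reduced Gröbner basis: {x_1 + 3*x_2 - 3, x_2**2}.
Label its elements g_1 = x_1 + 3*x_2 - 3, g_2 = x_2**2.

Reduce p = -x_1*x_2 - 2*x_2 - 1 modulo G:
  leading term x_1*x_2: subtract (-x_2)·g_1 from -x_1*x_2 - 2*x_2 - 1 → 3*x_2**2 + 2*x_2 - 1
  leading term x_2**2: subtract (3)·g_2 from 3*x_2**2 + 2*x_2 - 1 → 2*x_2 - 1
  leading term x_2: no divisor's leading term divides it; move 2*x_2 to the remainder.
  leading term 1: no divisor's leading term divides it; move -1 to the remainder.
  normal form = 2*x_2 - 1.
The normal form is nonzero, so p ∉ I. Since p minus its normal form lies in I, I + (p) = I + (r) where r = 2*x_2 - 1; decide whether this ideal is the whole ring.
Run Buchberger on G together with r (pairs among the g_i already reduce to 0 since G is a Gröbner basis):
g_1 = x_1 + 3*x_2 - 3, LT = x_1.
g_2 = x_2**2, LT = x_2**2.
r = 2*x_2 - 1, LT = x_2.

S(g_2,r): lcm = x_2**2. S = -3*x_2.
  reduce S modulo (g_1, g_2, r):
  remainder 2 ≠ 0; add m_4 = 2 to the basis.

The other S-polynomials (S(g_1,g_2), S(g_1,r), S(g_1,m_4), S(g_2,m_4), S(r,m_4)) all reduce to 0 modulo the current basis, so we have a Gröbner basis.
Inter-reduce: drop elements whose leading term is divisible by another's, tail-reduce, and make monic.
Reduced Gröbner basis: {1}.
The reduced Gröbner basis of I + (p) is {1}: the ideal is the whole ring, so the enlarged system has no common solution — adjoining p is inconsistent.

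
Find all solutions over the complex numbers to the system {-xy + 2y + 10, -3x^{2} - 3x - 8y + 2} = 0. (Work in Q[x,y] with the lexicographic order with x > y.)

{(-3, -2), (2 + 4*sqrt(3)*I/3, -5*sqrt(3)*I/2), (2 - 4*sqrt(3)*I/3, 5*sqrt(3)*I/2)}

Compute a lex Gröbner basis by Buchberger's algorithm.
f_1 = -xy + 2y + 10, LT = xy.
f_2 = -3x^{2} - 3x - 8y + 2, LT = x^{2}.

S(f_1,f_2): lcm = x^{2}y. S = -3xy - 10x - \tfrac{8}{3}y^{2} + \tfrac{2}{3}y.
  leading term xy: subtract (3)·f_1 from -3xy - 10x - \tfrac{8}{3}y^{2} + \tfrac{2}{3}y → -10x - \tfrac{8}{3}y^{2} - \tfrac{16}{3}y - 30
  leading term x: no divisor's leading term divides it; move -10x to the remainder.
  leading term y^{2}: no divisor's leading term divides it; move -\tfrac{8}{3}y^{2} to the remainder.
  leading term y: no divisor's leading term divides it; move -\tfrac{16}{3}y to the remainder.
  leading term 1: no divisor's leading term divides it; move -30 to the remainder.
  remainder -10x - \tfrac{8}{3}y^{2} - \tfrac{16}{3}y - 30 ≠ 0; add h_3 = -10x - \tfrac{8}{3}y^{2} - \tfrac{16}{3}y - 30 to the basis.

S(f_1,h_3): lcm = xy. S = -\tfrac{4}{15}y^{3} - \tfrac{8}{15}y^{2} - 5y - 10.
  leading term y^{3}: no divisor's leading term divides it; move -\tfrac{4}{15}y^{3} to the remainder.
  leading term y^{2}: no divisor's leading term divides it; move -\tfrac{8}{15}y^{2} to the remainder.
  leading term y: no divisor's leading term divides it; move -5y to the remainder.
  leading term 1: no divisor's leading term divides it; move -10 to the remainder.
  remainder -\tfrac{4}{15}y^{3} - \tfrac{8}{15}y^{2} - 5y - 10 ≠ 0; add h_4 = -\tfrac{4}{15}y^{3} - \tfrac{8}{15}y^{2} - 5y - 10 to the basis.

The other S-polynomials (S(f_2,h_3), S(f_1,h_4), S(f_2,h_4), S(h_3,h_4)) all reduce to 0 modulo the current basis, so we have a Gröbner basis.
Inter-reduce: drop elements whose leading term is divisible by another's, tail-reduce, and make monic.
Reduced Gröbner basis: {x + \tfrac{4}{15}y^{2} + \tfrac{8}{15}y + 3, y^{3} + 2y^{2} + \tfrac{75}{4}y + \tfrac{75}{2}}.

From the last basis element, y^{3} + 2y^{2} + \tfrac{75}{4}y + \tfrac{75}{2} = 0, so y takes values in {-2, -5*sqrt(3)*I/2, 5*sqrt(3)*I/2}. Each choice, substituted upward through the basis, yields the corresponding point(s) of the solution set.
  y = -2: the earlier basis element becomes x + 3 = 0, giving x = -3 — point (-3, -2).
  y = -5*sqrt(3)*I/2: the earlier basis element becomes x - 2 - 4*sqrt(3)*I/3 = 0, giving x = 2 + 4*sqrt(3)*I/3 — point (2 + 4*sqrt(3)*I/3, -5*sqrt(3)*I/2).
  y = 5*sqrt(3)*I/2: the earlier basis element becomes x - 2 + 4*sqrt(3)*I/3 = 0, giving x = 2 - 4*sqrt(3)*I/3 — point (2 - 4*sqrt(3)*I/3, 5*sqrt(3)*I/2).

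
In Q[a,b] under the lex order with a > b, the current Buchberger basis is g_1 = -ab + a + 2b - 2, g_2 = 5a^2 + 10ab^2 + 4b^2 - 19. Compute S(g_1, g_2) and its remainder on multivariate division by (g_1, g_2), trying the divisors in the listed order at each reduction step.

lcm(LM(g_1), LM(g_2)) = a^2b.
S = (lcm/LT(g_1))·g_1 − (lcm/LT(g_2))·g_2 = -a^2 - 2ab^3 - 2ab + 2a - 4/5b^3 + 19/5b.
Reduce S modulo (g_1, g_2) in that order:
  leading term a^2: subtract (-1/5)·g_2 from -a^2 - 2ab^3 - 2ab + 2a - 4/5b^3 + 19/5b → -2ab^3 + 2ab^2 - 2ab + 2a - 4/5b^3 + 4/5b^2 + 19/5b - 19/5
  leading term ab^3: subtract (2b^2)·g_1 from -2ab^3 + 2ab^2 - 2ab + 2a - 4/5b^3 + 4/5b^2 + 19/5b - 19/5 → -2ab + 2a - 24/5b^3 + 24/5b^2 + 19/5b - 19/5
  leading term ab: subtract (2)·g_1 from -2ab + 2a - 24/5b^3 + 24/5b^2 + 19/5b - 19/5 → -24/5b^3 + 24/5b^2 - 1/5b + 1/5
  leading term b^3: no divisor's leading term divides it; move -24/5b^3 to the remainder.
  leading term b^2: no divisor's leading term divides it; move 24/5b^2 to the remainder.
  leading term b: no divisor's leading term divides it; move -1/5b to the remainder.
  leading term 1: no divisor's leading term divides it; move 1/5 to the remainder.
The remainder -24/5b^3 + 24/5b^2 - 1/5b + 1/5 is nonzero, so it would be added as the next basis element.

S(g_1, g_2) = -a^2 - 2ab^3 - 2ab + 2a - 4/5b^3 + 19/5b; remainder on division = -24/5b^3 + 24/5b^2 - 1/5b + 1/5.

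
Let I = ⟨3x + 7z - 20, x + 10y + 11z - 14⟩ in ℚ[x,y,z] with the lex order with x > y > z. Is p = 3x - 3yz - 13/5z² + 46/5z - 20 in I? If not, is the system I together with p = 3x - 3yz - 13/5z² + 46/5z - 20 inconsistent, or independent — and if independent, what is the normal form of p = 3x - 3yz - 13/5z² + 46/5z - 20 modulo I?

First compute the reduced Gröbner basis of I by Buchberger's algorithm.
f_1 = 3x + 7z - 20, LT = x.
f_2 = x + 10y + 11z - 14, LT = x.

S(f_1,f_2): lcm = x. S = -10y - 26/3z + 22/3.
  leading term y: no divisor's leading term divides it; move -10y to the remainder.
  leading term z: no divisor's leading term divides it; move -26/3z to the remainder.
  leading term 1: no divisor's leading term divides it; move 22/3 to the remainder.
  remainder -10y - 26/3z + 22/3 ≠ 0; add h_3 = -10y - 26/3z + 22/3 to the basis.

The other S-polynomials (S(f_1,h_3), S(f_2,h_3)) all reduce to 0 modulo the current basis, so we have a Gröbner basis.
Inter-reduce: drop elements whose leading term is divisible by another's, tail-reduce, and make monic.
Reduced Gröbner basis: {x + 7/3z - 20/3, y + 13/15z - 11/15}.
Label its elements g_1 = x + 7/3z - 20/3, g_2 = y + 13/15z - 11/15.

Reduce p = 3x - 3yz - 13/5z² + 46/5z - 20 modulo G:
  leading term x: subtract (3)·g_1 from 3x - 3yz - 13/5z² + 46/5z - 20 → -3yz - 13/5z² + 11/5z
  leading term yz: subtract (-3z)·g_2 from -3yz - 13/5z² + 11/5z → 0
  normal form = 0.
Since the normal form is 0, p ∈ I.

3x - 3yz - 13/5z² + 46/5z - 20 lies in I (it reduces to 0).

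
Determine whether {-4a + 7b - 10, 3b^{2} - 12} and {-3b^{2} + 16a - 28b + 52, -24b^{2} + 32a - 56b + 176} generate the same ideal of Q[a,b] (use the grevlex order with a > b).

Yes, the ideals are equal.

Since reduced Gröbner bases are canonical representatives of ideals under a given ordering, it suffices to compute and compare them.
Buchberger on the first generating set:
f_1 = -4a + 7b - 10, LT = a.
f_2 = 3b^{2} - 12, LT = b^{2}.

The S-polynomials (S(f_1,f_2)) all reduce to 0 modulo the current basis, so we have a Gröbner basis.
Inter-reduce: drop elements whose leading term is divisible by another's, tail-reduce, and make monic.
Reduced Gröbner basis: {b^{2} - 4, a - \tfrac{7}{4}b + \tfrac{5}{2}}.

Buchberger on the second generating set:
h_1 = -3b^{2} + 16a - 28b + 52, LT = b^{2}.
h_2 = -24b^{2} + 32a - 56b + 176, LT = b^{2}.

S(h_1,h_2): lcm = b^{2}. S = -4a + 7b - 10.
  leading term a: no divisor's leading term divides it; move -4a to the remainder.
  leading term b: no divisor's leading term divides it; move 7b to the remainder.
  leading term 1: no divisor's leading term divides it; move -10 to the remainder.
  remainder -4a + 7b - 10 ≠ 0; add k_3 = -4a + 7b - 10 to the basis.

The other S-polynomials (S(h_1,k_3), S(h_2,k_3)) all reduce to 0 modulo the current basis, so we have a Gröbner basis.
Inter-reduce: drop elements whose leading term is divisible by another's, tail-reduce, and make monic.
Reduced Gröbner basis: {b^{2} - 4, a - \tfrac{7}{4}b + \tfrac{5}{2}}.

The two bases agree; hence the ideals are identical.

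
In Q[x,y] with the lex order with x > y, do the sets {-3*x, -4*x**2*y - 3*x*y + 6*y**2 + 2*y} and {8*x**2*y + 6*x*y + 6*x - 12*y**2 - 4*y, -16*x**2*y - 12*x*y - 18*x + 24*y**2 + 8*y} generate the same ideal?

Yes, the ideals are equal.

Two ideals are equal iff their reduced Gröbner bases coincide (the reduced basis is unique for a fixed ordering).
Buchberger on the first generating set:
f_1 = -3*x, LT = x.
f_2 = -4*x**2*y - 3*x*y + 6*y**2 + 2*y, LT = x**2*y.

S(f_1,f_2): lcm = x**2*y. S = -3/4*x*y + 3/2*y**2 + 1/2*y.
  leading term x*y: subtract (1/4*y)·f_1 from -3/4*x*y + 3/2*y**2 + 1/2*y → 3/2*y**2 + 1/2*y
  leading term y**2: no divisor's leading term divides it; move 3/2*y**2 to the remainder.
  leading term y: no divisor's leading term divides it; move 1/2*y to the remainder.
  remainder 3/2*y**2 + 1/2*y ≠ 0; add g_3 = 3/2*y**2 + 1/2*y to the basis.

The other S-polynomials (S(f_1,g_3), S(f_2,g_3)) all reduce to 0 modulo the current basis, so we have a Gröbner basis.
Inter-reduce: drop elements whose leading term is divisible by another's, tail-reduce, and make monic.
Reduced Gröbner basis: {x, y**2 + 1/3*y}.

Buchberger on the second generating set:
h_1 = 8*x**2*y + 6*x*y + 6*x - 12*y**2 - 4*y, LT = x**2*y.
h_2 = -16*x**2*y - 12*x*y - 18*x + 24*y**2 + 8*y, LT = x**2*y.

S(h_1,h_2): lcm = x**2*y. S = -3/8*x.
  leading term x: no divisor's leading term divides it; move -3/8*x to the remainder.
  remainder -3/8*x ≠ 0; add k_3 = -3/8*x to the basis.

S(h_1,k_3): lcm = x**2*y. S = 3/4*x*y + 3/4*x - 3/2*y**2 - 1/2*y.
  leading term x*y: subtract (-2*y)·k_3 from 3/4*x*y + 3/4*x - 3/2*y**2 - 1/2*y → 3/4*x - 3/2*y**2 - 1/2*y
  leading term x: subtract (-2)·k_3 from 3/4*x - 3/2*y**2 - 1/2*y → -3/2*y**2 - 1/2*y
  leading term y**2: no divisor's leading term divides it; move -3/2*y**2 to the remainder.
  leading term y: no divisor's leading term divides it; move -1/2*y to the remainder.
  remainder -3/2*y**2 - 1/2*y ≠ 0; add k_4 = -3/2*y**2 - 1/2*y to the basis.

The other S-polynomials (S(h_2,k_3), S(h_1,k_4), S(h_2,k_4), S(k_3,k_4)) all reduce to 0 modulo the current basis, so we have a Gröbner basis.
Inter-reduce: drop elements whose leading term is divisible by another's, tail-reduce, and make monic.
Reduced Gröbner basis: {x, y**2 + 1/3*y}.

Same reduced basis, so the two generating sets span the same ideal.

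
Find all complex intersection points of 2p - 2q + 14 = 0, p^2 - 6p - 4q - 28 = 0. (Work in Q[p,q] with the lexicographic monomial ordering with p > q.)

{(-4, 3), (14, 21)}

Compute a lex Gröbner basis by Buchberger's algorithm.
f_1 = 2p - 2q + 14, LT = p.
f_2 = p^2 - 6p - 4q - 28, LT = p^2.

S(f_1,f_2): lcm = p^2. S = -pq + 13p + 4q + 28.
  leading term pq: subtract (-1/2q)·f_1 from -pq + 13p + 4q + 28 → 13p - q^2 + 11q + 28
  leading term p: subtract (13/2)·f_1 from 13p - q^2 + 11q + 28 → -q^2 + 24q - 63
  leading term q^2: no divisor's leading term divides it; move -q^2 to the remainder.
  leading term q: no divisor's leading term divides it; move 24q to the remainder.
  leading term 1: no divisor's leading term divides it; move -63 to the remainder.
  remainder -q^2 + 24q - 63 ≠ 0; add h_3 = -q^2 + 24q - 63 to the basis.

S(f_1,h_3): leading monomials are coprime, so the S-polynomial reduces to 0 (Buchberger's first criterion).
S(f_2,h_3): leading monomials are coprime, so the S-polynomial reduces to 0 (Buchberger's first criterion).
Every S-polynomial of the final basis reduces to 0, so we have a Gröbner basis.
Inter-reduce: drop elements whose leading term is divisible by another's, tail-reduce, and make monic.
Reduced Gröbner basis: {p - q + 7, q^2 - 24q + 63}.

A lex Gröbner basis eliminates variables successively. Here q^2 - 24q + 63 depends only on q, with roots {3, 21}; lifting each root through the earlier basis elements recovers the full solutions.
  q = 3: the earlier basis element becomes p + 4 = 0, giving p = -4 — point (-4, 3).
  q = 21: the earlier basis element becomes p - 14 = 0, giving p = 14 — point (14, 21).
Check: every point annihilates each of the original generators.
A lex Gröbner basis triangularizes the system, enabling back-substitution.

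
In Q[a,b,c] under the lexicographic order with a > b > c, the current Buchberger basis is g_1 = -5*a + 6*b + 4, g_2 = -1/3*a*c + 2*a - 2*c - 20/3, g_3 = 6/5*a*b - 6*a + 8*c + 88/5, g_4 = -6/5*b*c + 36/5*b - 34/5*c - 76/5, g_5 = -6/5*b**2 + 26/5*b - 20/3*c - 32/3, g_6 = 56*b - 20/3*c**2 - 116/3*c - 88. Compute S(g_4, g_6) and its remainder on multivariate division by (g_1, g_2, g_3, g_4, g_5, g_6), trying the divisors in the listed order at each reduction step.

S(g_4, g_6) = -6*b + 5/42*c**3 + 29/42*c**2 + 152/21*c + 38/3; remainder on division = 5/42*c**3 - 1/42*c**2 + 65/21*c + 68/21.

lcm(LM(g_4), LM(g_6)) = b*c.
S = (lcm/LT(g_4))·g_4 − (lcm/LT(g_6))·g_6 = -6*b + 5/42*c**3 + 29/42*c**2 + 152/21*c + 38/3.
Reduce S modulo (g_1, g_2, g_3, g_4, g_5, g_6) in that order:
  leading term b: subtract (-3/28)·g_6 from -6*b + 5/42*c**3 + 29/42*c**2 + 152/21*c + 38/3 → 5/42*c**3 - 1/42*c**2 + 65/21*c + 68/21
  leading term c**3: no divisor's leading term divides it; move 5/42*c**3 to the remainder.
  leading term c**2: no divisor's leading term divides it; move -1/42*c**2 to the remainder.
  leading term c: no divisor's leading term divides it; move 65/21*c to the remainder.
  leading term 1: no divisor's leading term divides it; move 68/21 to the remainder.
The remainder 5/42*c**3 - 1/42*c**2 + 65/21*c + 68/21 is nonzero, so it would be added as the next basis element.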